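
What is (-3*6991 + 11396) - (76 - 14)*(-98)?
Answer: -3501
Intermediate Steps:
(-3*6991 + 11396) - (76 - 14)*(-98) = (-20973 + 11396) - 62*(-98) = -9577 - 1*(-6076) = -9577 + 6076 = -3501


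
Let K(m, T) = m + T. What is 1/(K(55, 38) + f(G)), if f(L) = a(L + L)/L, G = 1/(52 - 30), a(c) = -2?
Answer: 1/49 ≈ 0.020408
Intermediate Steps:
G = 1/22 ≈ 0.045455
K(m, T) = T + m
f(L) = -2/L
1/(K(55, 38) + f(G)) = 1/((38 + 55) - 2/1/22) = 1/(93 - 2*22) = 1/(93 - 44) = 1/49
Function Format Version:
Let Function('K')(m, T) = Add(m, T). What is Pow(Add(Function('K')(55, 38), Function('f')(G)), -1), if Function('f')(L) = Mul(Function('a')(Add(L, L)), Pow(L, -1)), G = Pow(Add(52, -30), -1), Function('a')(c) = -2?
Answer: Rational(1, 49) ≈ 0.020408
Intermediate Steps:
G = Rational(1, 22) (G = Pow(22, -1) = Rational(1, 22) ≈ 0.045455)
Function('K')(m, T) = Add(T, m)
Function('f')(L) = Mul(-2, Pow(L, -1))
Pow(Add(Function('K')(55, 38), Function('f')(G)), -1) = Pow(Add(Add(38, 55), Mul(-2, Pow(Rational(1, 22), -1))), -1) = Pow(Add(93, Mul(-2, 22)), -1) = Pow(Add(93, -44), -1) = Pow(49, -1) = Rational(1, 49)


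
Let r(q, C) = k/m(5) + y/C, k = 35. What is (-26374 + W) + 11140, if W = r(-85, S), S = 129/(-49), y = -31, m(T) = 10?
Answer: -3926431/258 ≈ -15219.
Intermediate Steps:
S = -129/49 (S = 129*(-1/49) = -129/49 ≈ -2.6327)
r(q, C) = 7/2 - 31/C (r(q, C) = 35/10 - 31/C = 35*(⅒) - 31/C = 7/2 - 31/C)
W = 3941/258 (W = 7/2 - 31/(-129/49) = 7/2 - 31*(-49/129) = 7/2 + 1519/129 = 3941/258 ≈ 15.275)
(-26374 + W) + 11140 = (-26374 + 3941/258) + 11140 = -6800551/258 + 11140 = -3926431/258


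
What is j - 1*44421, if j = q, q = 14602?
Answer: -29819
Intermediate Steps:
j = 14602
j - 1*44421 = 14602 - 1*44421 = 14602 - 44421 = -29819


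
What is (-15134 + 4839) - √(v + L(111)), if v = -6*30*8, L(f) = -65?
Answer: -10295 - I*√1505 ≈ -10295.0 - 38.794*I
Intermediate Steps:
v = -1440 (v = -180*8 = -1440)
(-15134 + 4839) - √(v + L(111)) = (-15134 + 4839) - √(-1440 - 65) = -10295 - √(-1505) = -10295 - I*√1505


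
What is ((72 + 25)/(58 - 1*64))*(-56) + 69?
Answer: 2923/3 ≈ 974.33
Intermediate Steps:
((72 + 25)/(58 - 1*64))*(-56) + 69 = (97/(58 - 64))*(-56) + 69 = (97/(-6))*(-56) + 69 = (97*(-1/6))*(-56) + 69 = -97/6*(-56) + 69 = 2716/3 + 69 = 2923/3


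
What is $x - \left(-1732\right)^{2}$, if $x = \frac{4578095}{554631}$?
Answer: $- \frac{1663790806849}{554631} \approx -2.9998 \cdot 10^{6}$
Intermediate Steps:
$x = \frac{4578095}{554631}$ ($x = 4578095 \cdot \frac{1}{554631} = \frac{4578095}{554631} \approx 8.2543$)
$x - \left(-1732\right)^{2} = \frac{4578095}{554631} - \left(-1732\right)^{2} = \frac{4578095}{554631} - 2999824 = - \frac{1663790806849}{554631}$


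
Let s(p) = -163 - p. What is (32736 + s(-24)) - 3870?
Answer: 28727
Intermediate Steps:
(32736 + s(-24)) - 3870 = (32736 + (-163 - 1*(-24))) - 3870 = (32736 + (-163 + 24)) - 3870 = (32736 - 139) - 3870 = 32597 - 3870 = 28727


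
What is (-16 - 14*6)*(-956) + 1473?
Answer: 97073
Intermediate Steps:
(-16 - 14*6)*(-956) + 1473 = (-16 - 84)*(-956) + 1473 = -100*(-956) + 1473 = 95600 + 1473 = 97073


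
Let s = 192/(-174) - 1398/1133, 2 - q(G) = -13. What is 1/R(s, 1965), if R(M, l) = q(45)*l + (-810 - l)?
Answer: 1/26700 ≈ 3.7453e-5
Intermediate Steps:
q(G) = 15 (q(G) = 2 - 1*(-13) = 2 + 13 = 15)
s = -76798/32857 (s = 192*(-1/174) - 1398*1/1133 = -32/29 - 1398/1133 = -76798/32857 ≈ -2.3373)
R(M, l) = -810 + 14*l (R(M, l) = 15*l + (-810 - l) = -810 + 14*l)
1/R(s, 1965) = 1/(-810 + 14*1965) = 1/(-810 + 27510) = 1/26700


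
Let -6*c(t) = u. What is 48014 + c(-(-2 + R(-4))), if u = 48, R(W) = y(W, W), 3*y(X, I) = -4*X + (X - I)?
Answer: 48006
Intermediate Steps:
y(X, I) = -X - I/3 (y(X, I) = (-4*X + (X - I))/3 = (-I - 3*X)/3 = -X - I/3)
R(W) = -4*W/3 (R(W) = -W - W/3 = -4*W/3)
c(t) = -8 (c(t) = -⅙*48 = -8)
48014 + c(-(-2 + R(-4))) = 48014 - 8 = 48006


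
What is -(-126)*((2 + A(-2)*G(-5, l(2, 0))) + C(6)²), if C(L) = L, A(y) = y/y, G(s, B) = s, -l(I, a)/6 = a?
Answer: 4158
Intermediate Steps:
l(I, a) = -6*a
A(y) = 1
-(-126)*((2 + A(-2)*G(-5, l(2, 0))) + C(6)²) = -(-126)*((2 + 1*(-5)) + 6²) = -(-126)*((2 - 5) + 36) = -(-126)*(-3 + 36) = -(-126)*33 = -1*(-4158) = 4158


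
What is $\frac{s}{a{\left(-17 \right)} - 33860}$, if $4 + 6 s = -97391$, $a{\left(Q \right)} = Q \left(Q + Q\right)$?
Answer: $\frac{755}{1548} \approx 0.48773$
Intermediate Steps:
$a{\left(Q \right)} = 2 Q^{2}$ ($a{\left(Q \right)} = Q 2 Q = 2 Q^{2}$)
$s = - \frac{32465}{2}$ ($s = - \frac{2}{3} + \frac{1}{6} \left(-97391\right) = - \frac{2}{3} - \frac{97391}{6} = - \frac{32465}{2} \approx -16233.0$)
$\frac{s}{a{\left(-17 \right)} - 33860} = - \frac{32465}{2 \left(2 \left(-17\right)^{2} - 33860\right)} = - \frac{32465}{2 \left(2 \cdot 289 - 33860\right)} = - \frac{32465}{2 \left(578 - 33860\right)} = - \frac{32465}{2 \left(-33282\right)} = \left(- \frac{32465}{2}\right) \left(- \frac{1}{33282}\right) = \frac{755}{1548}$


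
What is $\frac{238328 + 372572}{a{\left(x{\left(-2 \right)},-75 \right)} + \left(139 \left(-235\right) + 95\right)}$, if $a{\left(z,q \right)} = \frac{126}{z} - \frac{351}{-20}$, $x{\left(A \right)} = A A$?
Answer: $- \frac{12218000}{650419} \approx -18.785$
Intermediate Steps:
$x{\left(A \right)} = A^{2}$
$a{\left(z,q \right)} = \frac{351}{20} + \frac{126}{z}$ ($a{\left(z,q \right)} = \frac{126}{z} - - \frac{351}{20} = \frac{126}{z} + \frac{351}{20} = \frac{351}{20} + \frac{126}{z}$)
$\frac{238328 + 372572}{a{\left(x{\left(-2 \right)},-75 \right)} + \left(139 \left(-235\right) + 95\right)} = \frac{238328 + 372572}{\left(\frac{351}{20} + \frac{126}{\left(-2\right)^{2}}\right) + \left(139 \left(-235\right) + 95\right)} = \frac{610900}{\left(\frac{351}{20} + \frac{126}{4}\right) + \left(-32665 + 95\right)} = \frac{610900}{\left(\frac{351}{20} + 126 \cdot \frac{1}{4}\right) - 32570} = \frac{610900}{\left(\frac{351}{20} + \frac{63}{2}\right) - 32570} = \frac{610900}{\frac{981}{20} - 32570} = \frac{610900}{- \frac{650419}{20}} = 610900 \left(- \frac{20}{650419}\right) = - \frac{12218000}{650419}$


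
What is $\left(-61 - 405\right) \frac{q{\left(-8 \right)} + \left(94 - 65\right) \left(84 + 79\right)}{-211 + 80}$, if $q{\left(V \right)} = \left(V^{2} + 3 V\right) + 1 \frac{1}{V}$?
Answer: $\frac{8885455}{524} \approx 16957.0$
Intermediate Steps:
$q{\left(V \right)} = \frac{1}{V} + V^{2} + 3 V$ ($q{\left(V \right)} = \left(V^{2} + 3 V\right) + \frac{1}{V} = \frac{1}{V} + V^{2} + 3 V$)
$\left(-61 - 405\right) \frac{q{\left(-8 \right)} + \left(94 - 65\right) \left(84 + 79\right)}{-211 + 80} = \left(-61 - 405\right) \frac{\frac{1 + \left(-8\right)^{2} \left(3 - 8\right)}{-8} + \left(94 - 65\right) \left(84 + 79\right)}{-211 + 80} = - 466 \frac{- \frac{1 + 64 \left(-5\right)}{8} + 29 \cdot 163}{-131} = - 466 \left(- \frac{1 - 320}{8} + 4727\right) \left(- \frac{1}{131}\right) = - 466 \left(\left(- \frac{1}{8}\right) \left(-319\right) + 4727\right) \left(- \frac{1}{131}\right) = - 466 \left(\frac{319}{8} + 4727\right) \left(- \frac{1}{131}\right) = - 466 \cdot \frac{38135}{8} \left(- \frac{1}{131}\right) = \left(-466\right) \left(- \frac{38135}{1048}\right) = \frac{8885455}{524}$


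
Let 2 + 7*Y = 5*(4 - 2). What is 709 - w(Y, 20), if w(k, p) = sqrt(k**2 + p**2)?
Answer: 709 - 4*sqrt(1229)/7 ≈ 688.97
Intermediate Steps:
Y = 8/7 (Y = -2/7 + (5*(4 - 2))/7 = -2/7 + (5*2)/7 = -2/7 + (1/7)*10 = -2/7 + 10/7 = 8/7 ≈ 1.1429)
709 - w(Y, 20) = 709 - sqrt((8/7)**2 + 20**2) = 709 - sqrt(64/49 + 400) = 709 - sqrt(19664/49) = 709 - 4*sqrt(1229)/7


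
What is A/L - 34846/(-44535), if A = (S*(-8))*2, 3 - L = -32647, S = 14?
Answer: 112774606/145406775 ≈ 0.77558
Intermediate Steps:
L = 32650 (L = 3 - 1*(-32647) = 3 + 32647 = 32650)
A = -224 (A = (14*(-8))*2 = -112*2 = -224)
A/L - 34846/(-44535) = -224/32650 - 34846/(-44535) = -224*1/32650 - 34846*(-1/44535) = -112/16325 + 34846/44535 = 112774606/145406775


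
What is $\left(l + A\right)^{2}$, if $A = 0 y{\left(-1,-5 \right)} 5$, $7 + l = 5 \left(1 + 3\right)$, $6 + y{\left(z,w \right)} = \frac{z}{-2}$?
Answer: $169$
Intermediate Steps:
$y{\left(z,w \right)} = -6 - \frac{z}{2}$ ($y{\left(z,w \right)} = -6 + \frac{z}{-2} = -6 + z \left(- \frac{1}{2}\right) = -6 - \frac{z}{2}$)
$l = 13$ ($l = -7 + 5 \left(1 + 3\right) = -7 + 5 \cdot 4 = -7 + 20 = 13$)
$A = 0$ ($A = 0 \left(-6 - - \frac{1}{2}\right) 5 = 0 \left(-6 + \frac{1}{2}\right) 5 = 0 \left(- \frac{11}{2}\right) 5 = 0 \cdot 5 = 0$)
$\left(l + A\right)^{2} = \left(13 + 0\right)^{2} = 13^{2} = 169$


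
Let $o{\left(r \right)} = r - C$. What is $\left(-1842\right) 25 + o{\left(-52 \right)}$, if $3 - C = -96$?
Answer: $-46201$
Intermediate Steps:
$C = 99$ ($C = 3 - -96 = 3 + 96 = 99$)
$o{\left(r \right)} = -99 + r$ ($o{\left(r \right)} = r - 99 = -99 + r$)
$\left(-1842\right) 25 + o{\left(-52 \right)} = \left(-1842\right) 25 - 151 = -46050 - 151 = -46201$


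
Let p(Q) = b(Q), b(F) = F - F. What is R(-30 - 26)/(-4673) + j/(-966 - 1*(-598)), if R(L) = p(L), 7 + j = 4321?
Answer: -2157/184 ≈ -11.723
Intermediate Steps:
b(F) = 0
p(Q) = 0
j = 4314 (j = -7 + 4321 = 4314)
R(L) = 0
R(-30 - 26)/(-4673) + j/(-966 - 1*(-598)) = 0/(-4673) + 4314/(-966 - 1*(-598)) = 0*(-1/4673) + 4314/(-966 + 598) = 0 + 4314/(-368) = 0 + 4314*(-1/368) = 0 - 2157/184 = -2157/184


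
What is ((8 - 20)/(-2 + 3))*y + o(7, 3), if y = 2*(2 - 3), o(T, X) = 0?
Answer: 24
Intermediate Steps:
y = -2 (y = 2*(-1) = -2)
((8 - 20)/(-2 + 3))*y + o(7, 3) = ((8 - 20)/(-2 + 3))*(-2) + 0 = -12/1*(-2) + 0 = -12*1*(-2) + 0 = -12*(-2) + 0 = 24 + 0 = 24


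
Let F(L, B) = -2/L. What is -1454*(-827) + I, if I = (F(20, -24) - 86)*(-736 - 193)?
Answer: 12824449/10 ≈ 1.2824e+6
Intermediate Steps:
I = 799869/10 (I = (-2/20 - 86)*(-736 - 193) = (-2*1/20 - 86)*(-929) = (-1/10 - 86)*(-929) = -861/10*(-929) = 799869/10 ≈ 79987.)
-1454*(-827) + I = -1454*(-827) + 799869/10 = 1202458 + 799869/10 = 12824449/10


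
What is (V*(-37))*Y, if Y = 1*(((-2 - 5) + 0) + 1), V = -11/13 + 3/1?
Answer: 6216/13 ≈ 478.15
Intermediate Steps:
V = 28/13 (V = -11*1/13 + 3*1 = -11/13 + 3 = 28/13 ≈ 2.1538)
Y = -6 (Y = 1*((-7 + 0) + 1) = 1*(-7 + 1) = 1*(-6) = -6)
(V*(-37))*Y = ((28/13)*(-37))*(-6) = -1036/13*(-6) = 6216/13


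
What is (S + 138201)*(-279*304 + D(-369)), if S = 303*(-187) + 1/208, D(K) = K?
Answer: -1444764944385/208 ≈ -6.9460e+9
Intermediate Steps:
S = -11785487/208 (S = -56661 + 1/208 = -11785487/208 ≈ -56661.)
(S + 138201)*(-279*304 + D(-369)) = (-11785487/208 + 138201)*(-279*304 - 369) = 16960321*(-84816 - 369)/208 = (16960321/208)*(-85185) = -1444764944385/208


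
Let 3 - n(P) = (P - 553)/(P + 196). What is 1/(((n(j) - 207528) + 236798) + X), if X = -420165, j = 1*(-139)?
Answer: -57/22280152 ≈ -2.5583e-6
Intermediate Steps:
j = -139
n(P) = 3 - (-553 + P)/(196 + P) (n(P) = 3 - (P - 553)/(P + 196) = 3 - (-553 + P)/(196 + P))
1/(((n(j) - 207528) + 236798) + X) = 1/((((1141 + 2*(-139))/(196 - 139) - 207528) + 236798) - 420165) = 1/((((1141 - 278)/57 - 207528) + 236798) - 420165) = 1/((((1/57)*863 - 207528) + 236798) - 420165) = 1/(((863/57 - 207528) + 236798) - 420165) = 1/((-11828233/57 + 236798) - 420165) = 1/(1669253/57 - 420165) = 1/(-22280152/57) = -57/22280152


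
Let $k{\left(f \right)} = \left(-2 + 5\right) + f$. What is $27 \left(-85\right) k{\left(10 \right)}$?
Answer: $-29835$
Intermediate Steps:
$k{\left(f \right)} = 3 + f$
$27 \left(-85\right) k{\left(10 \right)} = 27 \left(-85\right) \left(3 + 10\right) = \left(-2295\right) 13 = -29835$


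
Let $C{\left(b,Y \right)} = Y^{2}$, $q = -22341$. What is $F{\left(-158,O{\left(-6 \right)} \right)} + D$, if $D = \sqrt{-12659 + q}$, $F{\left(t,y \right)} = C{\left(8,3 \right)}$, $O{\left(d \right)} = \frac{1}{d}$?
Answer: $9 + 50 i \sqrt{14} \approx 9.0 + 187.08 i$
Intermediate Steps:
$F{\left(t,y \right)} = 9$ ($F{\left(t,y \right)} = 3^{2} = 9$)
$D = 50 i \sqrt{14}$ ($D = \sqrt{-12659 - 22341} = \sqrt{-35000} = 50 i \sqrt{14} \approx 187.08 i$)
$F{\left(-158,O{\left(-6 \right)} \right)} + D = 9 + 50 i \sqrt{14}$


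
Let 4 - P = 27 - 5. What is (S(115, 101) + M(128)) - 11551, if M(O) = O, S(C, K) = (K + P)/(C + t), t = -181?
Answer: -754001/66 ≈ -11424.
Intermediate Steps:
P = -18 (P = 4 - (27 - 5) = 4 - 1*22 = 4 - 22 = -18)
S(C, K) = (-18 + K)/(-181 + C) (S(C, K) = (K - 18)/(C - 181) = (-18 + K)/(-181 + C))
(S(115, 101) + M(128)) - 11551 = ((-18 + 101)/(-181 + 115) + 128) - 11551 = (83/(-66) + 128) - 11551 = (-1/66*83 + 128) - 11551 = (-83/66 + 128) - 11551 = 8365/66 - 11551 = -754001/66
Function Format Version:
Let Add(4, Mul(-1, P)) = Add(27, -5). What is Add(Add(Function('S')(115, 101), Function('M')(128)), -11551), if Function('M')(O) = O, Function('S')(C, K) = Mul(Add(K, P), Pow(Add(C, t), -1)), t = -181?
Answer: Rational(-754001, 66) ≈ -11424.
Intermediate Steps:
P = -18 (P = Add(4, Mul(-1, Add(27, -5))) = Add(4, Mul(-1, 22)) = Add(4, -22) = -18)
Function('S')(C, K) = Mul(Pow(Add(-181, C), -1), Add(-18, K)) (Function('S')(C, K) = Mul(Add(K, -18), Pow(Add(C, -181), -1)) = Mul(Add(-18, K), Pow(Add(-181, C), -1)) = Mul(Pow(Add(-181, C), -1), Add(-18, K)))
Add(Add(Function('S')(115, 101), Function('M')(128)), -11551) = Add(Add(Mul(Pow(Add(-181, 115), -1), Add(-18, 101)), 128), -11551) = Add(Add(Mul(Pow(-66, -1), 83), 128), -11551) = Add(Add(Mul(Rational(-1, 66), 83), 128), -11551) = Add(Add(Rational(-83, 66), 128), -11551) = Add(Rational(8365, 66), -11551) = Rational(-754001, 66)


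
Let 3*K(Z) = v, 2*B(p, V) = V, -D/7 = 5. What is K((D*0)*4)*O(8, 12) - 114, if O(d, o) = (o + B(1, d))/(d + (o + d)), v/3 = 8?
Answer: -766/7 ≈ -109.43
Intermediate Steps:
D = -35 (D = -7*5 = -35)
B(p, V) = V/2
v = 24 (v = 3*8 = 24)
K(Z) = 8 (K(Z) = (⅓)*24 = 8)
O(d, o) = (o + d/2)/(o + 2*d) (O(d, o) = (o + d/2)/(d + (o + d)) = (o + d/2)/(d + (d + o)) = (o + d/2)/(o + 2*d))
K((D*0)*4)*O(8, 12) - 114 = 8*((12 + (½)*8)/(12 + 2*8)) - 114 = 8*((12 + 4)/(12 + 16)) - 114 = 8*(16/28) - 114 = 8*((1/28)*16) - 114 = 8*(4/7) - 114 = 32/7 - 114 = -766/7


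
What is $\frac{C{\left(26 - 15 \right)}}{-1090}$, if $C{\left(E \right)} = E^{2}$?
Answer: $- \frac{121}{1090} \approx -0.11101$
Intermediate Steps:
$\frac{C{\left(26 - 15 \right)}}{-1090} = \frac{\left(26 - 15\right)^{2}}{-1090} = 11^{2} \left(- \frac{1}{1090}\right) = 121 \left(- \frac{1}{1090}\right) = - \frac{121}{1090}$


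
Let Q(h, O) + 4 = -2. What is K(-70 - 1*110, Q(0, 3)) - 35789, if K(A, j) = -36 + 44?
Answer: -35781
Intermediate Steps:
Q(h, O) = -6 (Q(h, O) = -4 - 2 = -6)
K(A, j) = 8
K(-70 - 1*110, Q(0, 3)) - 35789 = 8 - 35789 = -35781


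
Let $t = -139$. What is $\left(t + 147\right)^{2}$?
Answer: $64$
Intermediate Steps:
$\left(t + 147\right)^{2} = \left(-139 + 147\right)^{2} = 8^{2} = 64$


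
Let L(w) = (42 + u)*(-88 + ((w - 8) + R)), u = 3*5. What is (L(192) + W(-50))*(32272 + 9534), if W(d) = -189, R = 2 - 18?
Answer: 182734026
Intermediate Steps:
R = -16
u = 15
L(w) = -6384 + 57*w (L(w) = (42 + 15)*(-88 + ((w - 8) - 16)) = 57*(-88 + ((-8 + w) - 16)) = 57*(-88 + (-24 + w)) = 57*(-112 + w) = -6384 + 57*w)
(L(192) + W(-50))*(32272 + 9534) = ((-6384 + 57*192) - 189)*(32272 + 9534) = ((-6384 + 10944) - 189)*41806 = (4560 - 189)*41806 = 4371*41806 = 182734026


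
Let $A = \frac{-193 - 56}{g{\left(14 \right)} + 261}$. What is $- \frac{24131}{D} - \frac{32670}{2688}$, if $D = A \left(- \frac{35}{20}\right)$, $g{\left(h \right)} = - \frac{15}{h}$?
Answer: $- \frac{3749839129}{260288} \approx -14407.0$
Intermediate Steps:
$A = - \frac{1162}{1213}$ ($A = \frac{-193 - 56}{- \frac{15}{14} + 261} = - \frac{249}{\left(-15\right) \frac{1}{14} + 261} = - \frac{249}{- \frac{15}{14} + 261} = - \frac{249}{\frac{3639}{14}} = \left(-249\right) \frac{14}{3639} = - \frac{1162}{1213} \approx -0.95796$)
$D = \frac{4067}{2426}$ ($D = - \frac{1162 \left(- \frac{35}{20}\right)}{1213} = - \frac{1162 \left(\left(-35\right) \frac{1}{20}\right)}{1213} = \left(- \frac{1162}{1213}\right) \left(- \frac{7}{4}\right) = \frac{4067}{2426} \approx 1.6764$)
$- \frac{24131}{D} - \frac{32670}{2688} = - \frac{24131}{\frac{4067}{2426}} - \frac{32670}{2688} = \left(-24131\right) \frac{2426}{4067} - \frac{5445}{448} = - \frac{58541806}{4067} - \frac{5445}{448} = - \frac{3749839129}{260288}$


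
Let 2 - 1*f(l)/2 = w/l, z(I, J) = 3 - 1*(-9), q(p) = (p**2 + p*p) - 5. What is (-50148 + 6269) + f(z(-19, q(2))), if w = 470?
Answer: -131860/3 ≈ -43953.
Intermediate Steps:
q(p) = -5 + 2*p**2 (q(p) = (p**2 + p**2) - 5 = 2*p**2 - 5 = -5 + 2*p**2)
z(I, J) = 12 (z(I, J) = 3 + 9 = 12)
f(l) = 4 - 940/l
(-50148 + 6269) + f(z(-19, q(2))) = (-50148 + 6269) + (4 - 940/12) = -43879 + (4 - 940*1/12) = -43879 + (4 - 235/3) = -43879 - 223/3 = -131860/3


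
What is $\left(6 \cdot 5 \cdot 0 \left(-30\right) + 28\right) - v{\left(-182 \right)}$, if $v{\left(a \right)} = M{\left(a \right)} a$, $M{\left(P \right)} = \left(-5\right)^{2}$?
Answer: $4578$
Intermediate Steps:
$M{\left(P \right)} = 25$
$v{\left(a \right)} = 25 a$
$\left(6 \cdot 5 \cdot 0 \left(-30\right) + 28\right) - v{\left(-182 \right)} = \left(6 \cdot 5 \cdot 0 \left(-30\right) + 28\right) - 25 \left(-182\right) = \left(30 \cdot 0 \left(-30\right) + 28\right) - -4550 = \left(0 \left(-30\right) + 28\right) + 4550 = \left(0 + 28\right) + 4550 = 28 + 4550 = 4578$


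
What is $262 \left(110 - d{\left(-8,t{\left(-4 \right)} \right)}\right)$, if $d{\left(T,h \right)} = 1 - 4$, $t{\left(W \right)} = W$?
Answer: $29606$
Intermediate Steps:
$d{\left(T,h \right)} = -3$ ($d{\left(T,h \right)} = 1 - 4 = -3$)
$262 \left(110 - d{\left(-8,t{\left(-4 \right)} \right)}\right) = 262 \left(110 - -3\right) = 262 \left(110 + 3\right) = 262 \cdot 113 = 29606$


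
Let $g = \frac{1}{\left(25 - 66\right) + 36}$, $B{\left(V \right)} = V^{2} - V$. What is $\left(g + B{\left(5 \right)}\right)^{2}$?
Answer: $\frac{9801}{25} \approx 392.04$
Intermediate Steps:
$g = - \frac{1}{5}$ ($g = \frac{1}{\left(25 - 66\right) + 36} = \frac{1}{-41 + 36} = \frac{1}{-5} = - \frac{1}{5} \approx -0.2$)
$\left(g + B{\left(5 \right)}\right)^{2} = \left(- \frac{1}{5} + 5 \left(-1 + 5\right)\right)^{2} = \left(- \frac{1}{5} + 5 \cdot 4\right)^{2} = \left(- \frac{1}{5} + 20\right)^{2} = \left(\frac{99}{5}\right)^{2} = \frac{9801}{25}$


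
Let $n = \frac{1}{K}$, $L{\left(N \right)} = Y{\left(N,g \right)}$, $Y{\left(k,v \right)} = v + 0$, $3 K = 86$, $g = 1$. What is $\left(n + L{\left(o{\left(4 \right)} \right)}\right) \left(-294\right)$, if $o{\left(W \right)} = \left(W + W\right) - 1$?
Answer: $- \frac{13083}{43} \approx -304.26$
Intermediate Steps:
$K = \frac{86}{3}$ ($K = \frac{1}{3} \cdot 86 = \frac{86}{3} \approx 28.667$)
$Y{\left(k,v \right)} = v$
$o{\left(W \right)} = -1 + 2 W$ ($o{\left(W \right)} = 2 W - 1 = -1 + 2 W$)
$L{\left(N \right)} = 1$
$n = \frac{3}{86}$ ($n = \frac{1}{\frac{86}{3}} = \frac{3}{86} \approx 0.034884$)
$\left(n + L{\left(o{\left(4 \right)} \right)}\right) \left(-294\right) = \left(\frac{3}{86} + 1\right) \left(-294\right) = \frac{89}{86} \left(-294\right) = - \frac{13083}{43}$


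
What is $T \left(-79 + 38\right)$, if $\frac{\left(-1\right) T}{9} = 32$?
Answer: $11808$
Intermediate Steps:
$T = -288$ ($T = \left(-9\right) 32 = -288$)
$T \left(-79 + 38\right) = - 288 \left(-79 + 38\right) = \left(-288\right) \left(-41\right) = 11808$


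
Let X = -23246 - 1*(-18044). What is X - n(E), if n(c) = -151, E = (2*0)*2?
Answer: -5051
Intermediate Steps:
E = 0 (E = 0*2 = 0)
X = -5202 (X = -23246 + 18044 = -5202)
X - n(E) = -5202 - 1*(-151) = -5202 + 151 = -5051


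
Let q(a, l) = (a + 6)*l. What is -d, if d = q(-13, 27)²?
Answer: -35721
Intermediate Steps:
q(a, l) = l*(6 + a) (q(a, l) = (6 + a)*l = l*(6 + a))
d = 35721 (d = (27*(6 - 13))² = (27*(-7))² = (-189)² = 35721)
-d = -1*35721 = -35721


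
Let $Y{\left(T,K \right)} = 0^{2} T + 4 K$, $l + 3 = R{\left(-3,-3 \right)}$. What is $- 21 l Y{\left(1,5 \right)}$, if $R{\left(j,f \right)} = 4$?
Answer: $-420$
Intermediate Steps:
$l = 1$ ($l = -3 + 4 = 1$)
$Y{\left(T,K \right)} = 4 K$ ($Y{\left(T,K \right)} = 0 T + 4 K = 0 + 4 K = 4 K$)
$- 21 l Y{\left(1,5 \right)} = \left(-21\right) 1 \cdot 4 \cdot 5 = \left(-21\right) 20 = -420$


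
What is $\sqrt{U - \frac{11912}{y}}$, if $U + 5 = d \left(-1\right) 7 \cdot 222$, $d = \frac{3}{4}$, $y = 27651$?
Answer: $\frac{i \sqrt{3581070779130}}{55302} \approx 34.219 i$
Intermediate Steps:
$d = \frac{3}{4}$ ($d = 3 \cdot \frac{1}{4} = \frac{3}{4} \approx 0.75$)
$U = - \frac{2341}{2}$ ($U = -5 + \frac{3 \left(-1\right) 7 \cdot 222}{4} = -5 + \frac{3 \left(\left(-7\right) 222\right)}{4} = -5 + \frac{3}{4} \left(-1554\right) = -5 - \frac{2331}{2} = - \frac{2341}{2} \approx -1170.5$)
$\sqrt{U - \frac{11912}{y}} = \sqrt{- \frac{2341}{2} - \frac{11912}{27651}} = \sqrt{- \frac{64754815}{55302}} = \frac{i \sqrt{3581070779130}}{55302}$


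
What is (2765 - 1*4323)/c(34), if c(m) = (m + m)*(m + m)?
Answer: -779/2312 ≈ -0.33694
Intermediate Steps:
c(m) = 4*m**2 (c(m) = (2*m)*(2*m) = 4*m**2)
(2765 - 1*4323)/c(34) = (2765 - 1*4323)/((4*34**2)) = (2765 - 4323)/((4*1156)) = -1558/4624 = -1558*1/4624 = -779/2312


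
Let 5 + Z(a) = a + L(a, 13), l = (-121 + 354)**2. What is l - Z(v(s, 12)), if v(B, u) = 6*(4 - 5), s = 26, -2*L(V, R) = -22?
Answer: 54289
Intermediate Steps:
L(V, R) = 11 (L(V, R) = -1/2*(-22) = 11)
v(B, u) = -6 (v(B, u) = 6*(-1) = -6)
l = 54289 (l = 233**2 = 54289)
Z(a) = 6 + a (Z(a) = -5 + (a + 11) = -5 + (11 + a) = 6 + a)
l - Z(v(s, 12)) = 54289 - (6 - 6) = 54289 - 1*0 = 54289 + 0 = 54289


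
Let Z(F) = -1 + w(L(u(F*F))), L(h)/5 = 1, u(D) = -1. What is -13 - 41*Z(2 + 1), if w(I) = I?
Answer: -177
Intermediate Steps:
L(h) = 5 (L(h) = 5*1 = 5)
Z(F) = 4 (Z(F) = -1 + 5 = 4)
-13 - 41*Z(2 + 1) = -13 - 41*4 = -13 - 164 = -177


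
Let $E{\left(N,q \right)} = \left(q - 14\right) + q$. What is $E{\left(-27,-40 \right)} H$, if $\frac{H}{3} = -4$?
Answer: $1128$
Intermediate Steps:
$E{\left(N,q \right)} = -14 + 2 q$ ($E{\left(N,q \right)} = \left(-14 + q\right) + q = -14 + 2 q$)
$H = -12$ ($H = 3 \left(-4\right) = -12$)
$E{\left(-27,-40 \right)} H = \left(-14 + 2 \left(-40\right)\right) \left(-12\right) = \left(-14 - 80\right) \left(-12\right) = \left(-94\right) \left(-12\right) = 1128$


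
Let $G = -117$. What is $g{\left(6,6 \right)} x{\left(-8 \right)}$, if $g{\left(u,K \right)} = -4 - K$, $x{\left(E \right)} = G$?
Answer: $1170$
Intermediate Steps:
$x{\left(E \right)} = -117$
$g{\left(6,6 \right)} x{\left(-8 \right)} = \left(-4 - 6\right) \left(-117\right) = \left(-10\right) \left(-117\right) = 1170$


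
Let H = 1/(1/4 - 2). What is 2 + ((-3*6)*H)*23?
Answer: 1670/7 ≈ 238.57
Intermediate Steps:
H = -4/7 (H = 1/(¼ - 2) = 1/(-7/4) = -4/7 ≈ -0.57143)
2 + ((-3*6)*H)*23 = 2 + (-3*6*(-4/7))*23 = 2 - 18*(-4/7)*23 = 2 + (72/7)*23 = 2 + 1656/7 = 1670/7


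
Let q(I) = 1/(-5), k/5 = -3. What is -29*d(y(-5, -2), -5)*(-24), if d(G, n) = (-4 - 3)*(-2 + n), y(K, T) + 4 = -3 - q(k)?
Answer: 34104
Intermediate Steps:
k = -15 (k = 5*(-3) = -15)
q(I) = -⅕
y(K, T) = -34/5 (y(K, T) = -4 + (-3 - 1*(-⅕)) = -4 + (-3 + ⅕) = -4 - 14/5 = -34/5)
d(G, n) = 14 - 7*n (d(G, n) = -7*(-2 + n) = 14 - 7*n)
-29*d(y(-5, -2), -5)*(-24) = -29*(14 - 7*(-5))*(-24) = -29*(14 + 35)*(-24) = -29*49*(-24) = -1421*(-24) = 34104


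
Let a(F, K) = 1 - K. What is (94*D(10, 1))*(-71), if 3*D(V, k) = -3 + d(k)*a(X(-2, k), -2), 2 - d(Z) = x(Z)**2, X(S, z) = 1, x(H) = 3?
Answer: 53392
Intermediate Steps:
d(Z) = -7 (d(Z) = 2 - 1*3**2 = 2 - 1*9 = 2 - 9 = -7)
D(V, k) = -8 (D(V, k) = (-3 - 7*(1 - 1*(-2)))/3 = (-3 - 7*(1 + 2))/3 = (-3 - 7*3)/3 = (-3 - 21)/3 = (1/3)*(-24) = -8)
(94*D(10, 1))*(-71) = (94*(-8))*(-71) = -752*(-71) = 53392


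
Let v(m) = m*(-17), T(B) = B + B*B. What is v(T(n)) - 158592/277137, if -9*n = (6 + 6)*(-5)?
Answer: -34422836/39591 ≈ -869.46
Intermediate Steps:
n = 20/3 (n = -(6 + 6)*(-5)/9 = -4*(-5)/3 = -1/9*(-60) = 20/3 ≈ 6.6667)
T(B) = B + B**2
v(m) = -17*m
v(T(n)) - 158592/277137 = -340*(1 + 20/3)/3 - 158592/277137 = -340*23/(3*3) - 158592/277137 = -17*460/9 - 1*7552/13197 = -7820/9 - 7552/13197 = -34422836/39591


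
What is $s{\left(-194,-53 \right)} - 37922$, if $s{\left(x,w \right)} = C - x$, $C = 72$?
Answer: $-37656$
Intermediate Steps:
$s{\left(x,w \right)} = 72 - x$
$s{\left(-194,-53 \right)} - 37922 = \left(72 - -194\right) - 37922 = \left(72 + 194\right) - 37922 = 266 - 37922 = -37656$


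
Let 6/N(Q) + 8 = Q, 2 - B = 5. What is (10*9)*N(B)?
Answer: -540/11 ≈ -49.091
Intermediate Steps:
B = -3 (B = 2 - 1*5 = 2 - 5 = -3)
N(Q) = 6/(-8 + Q)
(10*9)*N(B) = (10*9)*(6/(-8 - 3)) = 90*(6/(-11)) = 90*(6*(-1/11)) = 90*(-6/11) = -540/11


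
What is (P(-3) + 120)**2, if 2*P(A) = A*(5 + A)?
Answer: 13689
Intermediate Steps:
P(A) = A*(5 + A)/2 (P(A) = (A*(5 + A))/2 = A*(5 + A)/2)
(P(-3) + 120)**2 = ((1/2)*(-3)*(5 - 3) + 120)**2 = ((1/2)*(-3)*2 + 120)**2 = (-3 + 120)**2 = 117**2 = 13689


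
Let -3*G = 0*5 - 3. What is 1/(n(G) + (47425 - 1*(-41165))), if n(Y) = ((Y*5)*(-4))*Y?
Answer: 1/88570 ≈ 1.1291e-5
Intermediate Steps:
G = 1 (G = -(0*5 - 3)/3 = -(0 - 3)/3 = -⅓*(-3) = 1)
n(Y) = -20*Y² (n(Y) = ((5*Y)*(-4))*Y = (-20*Y)*Y = -20*Y²)
1/(n(G) + (47425 - 1*(-41165))) = 1/(-20*1² + (47425 - 1*(-41165))) = 1/(-20*1 + (47425 + 41165)) = 1/(-20 + 88590) = 1/88570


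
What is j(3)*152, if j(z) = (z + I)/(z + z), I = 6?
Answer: 228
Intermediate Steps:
j(z) = (6 + z)/(2*z) (j(z) = (z + 6)/(z + z) = (6 + z)/((2*z)) = (6 + z)*(1/(2*z)) = (6 + z)/(2*z))
j(3)*152 = ((½)*(6 + 3)/3)*152 = ((½)*(⅓)*9)*152 = (3/2)*152 = 228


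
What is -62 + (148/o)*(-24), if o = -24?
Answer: 86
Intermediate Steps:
-62 + (148/o)*(-24) = -62 + (148/(-24))*(-24) = -62 + (148*(-1/24))*(-24) = -62 - 37/6*(-24) = -62 + 148 = 86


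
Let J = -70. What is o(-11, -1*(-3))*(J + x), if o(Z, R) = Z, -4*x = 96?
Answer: 1034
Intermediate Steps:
x = -24 (x = -¼*96 = -24)
o(-11, -1*(-3))*(J + x) = -11*(-70 - 24) = -11*(-94) = 1034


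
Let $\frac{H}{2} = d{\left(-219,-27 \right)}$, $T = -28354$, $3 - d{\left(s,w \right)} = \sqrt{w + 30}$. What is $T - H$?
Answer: $-28360 + 2 \sqrt{3} \approx -28357.0$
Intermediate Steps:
$d{\left(s,w \right)} = 3 - \sqrt{30 + w}$ ($d{\left(s,w \right)} = 3 - \sqrt{w + 30} = 3 - \sqrt{30 + w}$)
$H = 6 - 2 \sqrt{3}$ ($H = 2 \left(3 - \sqrt{30 - 27}\right) = 2 \left(3 - \sqrt{3}\right) = 6 - 2 \sqrt{3} \approx 2.5359$)
$T - H = -28354 - \left(6 - 2 \sqrt{3}\right) = -28360 + 2 \sqrt{3}$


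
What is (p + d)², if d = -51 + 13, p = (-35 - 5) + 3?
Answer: 5625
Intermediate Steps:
p = -37 (p = -40 + 3 = -37)
d = -38
(p + d)² = (-37 - 38)² = (-75)² = 5625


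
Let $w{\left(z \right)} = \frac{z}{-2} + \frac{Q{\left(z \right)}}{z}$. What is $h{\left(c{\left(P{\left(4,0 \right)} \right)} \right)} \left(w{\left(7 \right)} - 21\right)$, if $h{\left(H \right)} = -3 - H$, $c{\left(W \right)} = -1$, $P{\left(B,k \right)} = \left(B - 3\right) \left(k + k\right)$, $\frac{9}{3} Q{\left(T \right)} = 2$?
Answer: $\frac{1025}{21} \approx 48.81$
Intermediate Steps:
$Q{\left(T \right)} = \frac{2}{3}$ ($Q{\left(T \right)} = \frac{1}{3} \cdot 2 = \frac{2}{3}$)
$P{\left(B,k \right)} = 2 k \left(-3 + B\right)$ ($P{\left(B,k \right)} = \left(-3 + B\right) 2 k = 2 k \left(-3 + B\right)$)
$w{\left(z \right)} = - \frac{z}{2} + \frac{2}{3 z}$ ($w{\left(z \right)} = \frac{z}{-2} + \frac{2}{3 z} = z \left(- \frac{1}{2}\right) + \frac{2}{3 z} = - \frac{z}{2} + \frac{2}{3 z}$)
$h{\left(c{\left(P{\left(4,0 \right)} \right)} \right)} \left(w{\left(7 \right)} - 21\right) = \left(-3 - -1\right) \left(\left(\left(- \frac{1}{2}\right) 7 + \frac{2}{3 \cdot 7}\right) - 21\right) = \left(-3 + 1\right) \left(\left(- \frac{7}{2} + \frac{2}{3} \cdot \frac{1}{7}\right) - 21\right) = - 2 \left(\left(- \frac{7}{2} + \frac{2}{21}\right) - 21\right) = - 2 \left(- \frac{143}{42} - 21\right) = \left(-2\right) \left(- \frac{1025}{42}\right) = \frac{1025}{21}$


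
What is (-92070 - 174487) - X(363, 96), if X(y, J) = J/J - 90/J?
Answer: -4264913/16 ≈ -2.6656e+5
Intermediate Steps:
X(y, J) = 1 - 90/J
(-92070 - 174487) - X(363, 96) = (-92070 - 174487) - (-90 + 96)/96 = -266557 - 6/96 = -266557 - 1*1/16 = -266557 - 1/16 = -4264913/16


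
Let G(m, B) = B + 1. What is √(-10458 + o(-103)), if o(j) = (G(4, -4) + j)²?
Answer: √778 ≈ 27.893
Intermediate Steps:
G(m, B) = 1 + B
o(j) = (-3 + j)² (o(j) = ((1 - 4) + j)² = (-3 + j)²)
√(-10458 + o(-103)) = √(-10458 + (-3 - 103)²) = √(-10458 + (-106)²) = √(-10458 + 11236) = √778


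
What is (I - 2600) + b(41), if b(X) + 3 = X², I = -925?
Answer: -1847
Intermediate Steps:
b(X) = -3 + X²
(I - 2600) + b(41) = (-925 - 2600) + (-3 + 41²) = -3525 + (-3 + 1681) = -3525 + 1678 = -1847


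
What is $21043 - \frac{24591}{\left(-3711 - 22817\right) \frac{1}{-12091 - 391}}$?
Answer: $\frac{125641921}{13264} \approx 9472.4$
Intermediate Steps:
$21043 - \frac{24591}{\left(-3711 - 22817\right) \frac{1}{-12091 - 391}} = 21043 - \frac{24591}{\left(-26528\right) \frac{1}{-12482}} = 21043 - \frac{24591}{\left(-26528\right) \left(- \frac{1}{12482}\right)} = 21043 - \frac{24591}{\frac{13264}{6241}} = 21043 - \frac{153472431}{13264} = \frac{125641921}{13264}$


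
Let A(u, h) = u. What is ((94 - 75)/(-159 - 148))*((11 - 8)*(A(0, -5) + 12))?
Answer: -684/307 ≈ -2.2280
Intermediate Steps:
((94 - 75)/(-159 - 148))*((11 - 8)*(A(0, -5) + 12)) = ((94 - 75)/(-159 - 148))*((11 - 8)*(0 + 12)) = (19/(-307))*(3*12) = (19*(-1/307))*36 = -19/307*36 = -684/307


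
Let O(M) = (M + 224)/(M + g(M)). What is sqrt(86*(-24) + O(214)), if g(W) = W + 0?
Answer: 3*I*sqrt(10497342)/214 ≈ 45.42*I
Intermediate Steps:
g(W) = W
O(M) = (224 + M)/(2*M) (O(M) = (M + 224)/(M + M) = (224 + M)/((2*M)) = (224 + M)*(1/(2*M)) = (224 + M)/(2*M))
sqrt(86*(-24) + O(214)) = sqrt(86*(-24) + (1/2)*(224 + 214)/214) = sqrt(-2064 + (1/2)*(1/214)*438) = sqrt(-2064 + 219/214) = sqrt(-441477/214) = 3*I*sqrt(10497342)/214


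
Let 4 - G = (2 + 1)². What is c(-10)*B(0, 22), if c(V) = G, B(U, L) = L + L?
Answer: -220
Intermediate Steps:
B(U, L) = 2*L
G = -5 (G = 4 - (2 + 1)² = 4 - 1*3² = 4 - 1*9 = 4 - 9 = -5)
c(V) = -5
c(-10)*B(0, 22) = -10*22 = -5*44 = -220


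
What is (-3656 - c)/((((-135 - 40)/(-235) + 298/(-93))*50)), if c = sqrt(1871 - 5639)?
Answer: 7990188/268775 + 4371*I*sqrt(942)/268775 ≈ 29.728 + 0.49913*I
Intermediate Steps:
c = 2*I*sqrt(942) (c = sqrt(-3768) = 2*I*sqrt(942) ≈ 61.384*I)
(-3656 - c)/((((-135 - 40)/(-235) + 298/(-93))*50)) = (-3656 - 2*I*sqrt(942))/((((-135 - 40)/(-235) + 298/(-93))*50)) = (-3656 - 2*I*sqrt(942))/(((-175*(-1/235) + 298*(-1/93))*50)) = (-3656 - 2*I*sqrt(942))/(((35/47 - 298/93)*50)) = (-3656 - 2*I*sqrt(942))/((-10751/4371*50)) = (-3656 - 2*I*sqrt(942))/(-537550/4371) = (-3656 - 2*I*sqrt(942))*(-4371/537550) = 7990188/268775 + 4371*I*sqrt(942)/268775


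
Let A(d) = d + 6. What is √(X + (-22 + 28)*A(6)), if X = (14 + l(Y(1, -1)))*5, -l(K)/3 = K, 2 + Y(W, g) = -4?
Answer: 2*√58 ≈ 15.232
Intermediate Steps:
Y(W, g) = -6 (Y(W, g) = -2 - 4 = -6)
l(K) = -3*K
A(d) = 6 + d
X = 160 (X = (14 - 3*(-6))*5 = (14 + 18)*5 = 32*5 = 160)
√(X + (-22 + 28)*A(6)) = √(160 + (-22 + 28)*(6 + 6)) = √(160 + 6*12) = √(160 + 72) = √232 = 2*√58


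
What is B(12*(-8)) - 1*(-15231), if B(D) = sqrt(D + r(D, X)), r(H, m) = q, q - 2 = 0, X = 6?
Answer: 15231 + I*sqrt(94) ≈ 15231.0 + 9.6954*I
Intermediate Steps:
q = 2 (q = 2 + 0 = 2)
r(H, m) = 2
B(D) = sqrt(2 + D) (B(D) = sqrt(D + 2) = sqrt(2 + D))
B(12*(-8)) - 1*(-15231) = sqrt(2 + 12*(-8)) - 1*(-15231) = sqrt(2 - 96) + 15231 = sqrt(-94) + 15231 = I*sqrt(94) + 15231 = 15231 + I*sqrt(94)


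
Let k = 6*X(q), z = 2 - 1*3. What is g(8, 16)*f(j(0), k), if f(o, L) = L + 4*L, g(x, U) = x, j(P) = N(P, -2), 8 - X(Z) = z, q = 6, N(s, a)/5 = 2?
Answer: 2160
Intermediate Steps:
N(s, a) = 10 (N(s, a) = 5*2 = 10)
z = -1 (z = 2 - 3 = -1)
X(Z) = 9 (X(Z) = 8 - 1*(-1) = 8 + 1 = 9)
k = 54 (k = 6*9 = 54)
j(P) = 10
f(o, L) = 5*L
g(8, 16)*f(j(0), k) = 8*(5*54) = 8*270 = 2160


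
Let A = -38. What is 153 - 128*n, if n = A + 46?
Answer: -871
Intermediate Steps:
n = 8 (n = -38 + 46 = 8)
153 - 128*n = 153 - 128*8 = 153 - 1024 = -871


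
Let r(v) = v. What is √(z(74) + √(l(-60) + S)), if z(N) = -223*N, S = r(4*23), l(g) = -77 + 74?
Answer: √(-16502 + √89) ≈ 128.42*I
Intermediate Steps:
l(g) = -3
S = 92 (S = 4*23 = 92)
√(z(74) + √(l(-60) + S)) = √(-223*74 + √(-3 + 92)) = √(-16502 + √89)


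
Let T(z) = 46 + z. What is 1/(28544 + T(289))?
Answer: 1/28879 ≈ 3.4627e-5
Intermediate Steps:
1/(28544 + T(289)) = 1/(28544 + (46 + 289)) = 1/(28544 + 335) = 1/28879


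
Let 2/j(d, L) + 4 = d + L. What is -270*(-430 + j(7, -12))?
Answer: 116160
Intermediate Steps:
j(d, L) = 2/(-4 + L + d) (j(d, L) = 2/(-4 + (d + L)) = 2/(-4 + (L + d)) = 2/(-4 + L + d))
-270*(-430 + j(7, -12)) = -270*(-430 + 2/(-4 - 12 + 7)) = -270*(-430 + 2/(-9)) = -270*(-430 + 2*(-⅑)) = -270*(-430 - 2/9) = -270*(-3872/9) = 116160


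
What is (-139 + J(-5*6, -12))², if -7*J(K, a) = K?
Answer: 889249/49 ≈ 18148.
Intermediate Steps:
J(K, a) = -K/7
(-139 + J(-5*6, -12))² = (-139 - (-5)*6/7)² = (-139 - ⅐*(-30))² = (-139 + 30/7)² = (-943/7)² = 889249/49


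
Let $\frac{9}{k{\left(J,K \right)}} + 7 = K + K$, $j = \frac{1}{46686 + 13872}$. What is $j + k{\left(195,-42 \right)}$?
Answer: $- \frac{544931}{5510778} \approx -0.098885$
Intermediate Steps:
$j = \frac{1}{60558} \approx 1.6513 \cdot 10^{-5}$
$k{\left(J,K \right)} = \frac{9}{-7 + 2 K}$ ($k{\left(J,K \right)} = \frac{9}{-7 + \left(K + K\right)} = \frac{9}{-7 + 2 K}$)
$j + k{\left(195,-42 \right)} = \frac{1}{60558} + \frac{9}{-7 + 2 \left(-42\right)} = \frac{1}{60558} + \frac{9}{-7 - 84} = \frac{1}{60558} + \frac{9}{-91} = \frac{1}{60558} + 9 \left(- \frac{1}{91}\right) = \frac{1}{60558} - \frac{9}{91} = - \frac{544931}{5510778}$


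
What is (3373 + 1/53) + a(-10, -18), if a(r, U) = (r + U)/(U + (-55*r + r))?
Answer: 46658228/13833 ≈ 3373.0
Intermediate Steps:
a(r, U) = (U + r)/(U - 54*r)
(3373 + 1/53) + a(-10, -18) = (3373 + 1/53) + (-18 - 10)/(-18 - 54*(-10)) = (3373 + 1/53) - 28/(-18 + 540) = 178770/53 - 28/522 = 178770/53 + (1/522)*(-28) = 178770/53 - 14/261 = 46658228/13833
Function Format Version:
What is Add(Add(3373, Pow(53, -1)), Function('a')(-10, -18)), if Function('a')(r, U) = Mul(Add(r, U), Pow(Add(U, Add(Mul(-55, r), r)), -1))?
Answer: Rational(46658228, 13833) ≈ 3373.0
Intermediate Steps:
Function('a')(r, U) = Mul(Pow(Add(U, Mul(-54, r)), -1), Add(U, r)) (Function('a')(r, U) = Mul(Add(U, r), Pow(Add(U, Mul(-54, r)), -1)) = Mul(Pow(Add(U, Mul(-54, r)), -1), Add(U, r)))
Add(Add(3373, Pow(53, -1)), Function('a')(-10, -18)) = Add(Add(3373, Pow(53, -1)), Mul(Pow(Add(-18, Mul(-54, -10)), -1), Add(-18, -10))) = Add(Add(3373, Rational(1, 53)), Mul(Pow(Add(-18, 540), -1), -28)) = Add(Rational(178770, 53), Mul(Pow(522, -1), -28)) = Add(Rational(178770, 53), Mul(Rational(1, 522), -28)) = Add(Rational(178770, 53), Rational(-14, 261)) = Rational(46658228, 13833)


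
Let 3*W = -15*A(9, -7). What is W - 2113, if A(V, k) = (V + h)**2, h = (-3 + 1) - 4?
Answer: -2158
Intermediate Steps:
h = -6 (h = -2 - 4 = -6)
A(V, k) = (-6 + V)**2 (A(V, k) = (V - 6)**2 = (-6 + V)**2)
W = -45 (W = (-15*(-6 + 9)**2)/3 = (-15*3**2)/3 = (-15*9)/3 = (1/3)*(-135) = -45)
W - 2113 = -45 - 2113 = -2158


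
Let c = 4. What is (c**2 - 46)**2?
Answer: 900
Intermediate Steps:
(c**2 - 46)**2 = (4**2 - 46)**2 = (16 - 46)**2 = (-30)**2 = 900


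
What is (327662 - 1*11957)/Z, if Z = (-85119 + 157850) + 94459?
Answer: 21047/11146 ≈ 1.8883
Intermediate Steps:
Z = 167190 (Z = 72731 + 94459 = 167190)
(327662 - 1*11957)/Z = (327662 - 1*11957)/167190 = (327662 - 11957)*(1/167190) = 315705*(1/167190) = 21047/11146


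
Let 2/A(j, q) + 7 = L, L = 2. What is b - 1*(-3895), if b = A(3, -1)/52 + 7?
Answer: 507259/130 ≈ 3902.0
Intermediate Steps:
A(j, q) = -2/5 (A(j, q) = 2/(-7 + 2) = 2/(-5) = 2*(-1/5) = -2/5)
b = 909/130 (b = -2/5/52 + 7 = (1/52)*(-2/5) + 7 = -1/130 + 7 = 909/130 ≈ 6.9923)
b - 1*(-3895) = 909/130 - 1*(-3895) = 909/130 + 3895 = 507259/130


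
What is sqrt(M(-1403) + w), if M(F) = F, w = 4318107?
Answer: 28*sqrt(5506) ≈ 2077.7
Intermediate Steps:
sqrt(M(-1403) + w) = sqrt(-1403 + 4318107) = sqrt(4316704) = 28*sqrt(5506)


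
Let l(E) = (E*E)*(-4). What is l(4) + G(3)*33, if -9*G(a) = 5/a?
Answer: -631/9 ≈ -70.111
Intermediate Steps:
G(a) = -5/(9*a)
l(E) = -4*E² (l(E) = E²*(-4) = -4*E²)
l(4) + G(3)*33 = -4*4² - 5/9/3*33 = -4*16 - 5/9*⅓*33 = -64 - 5/27*33 = -64 - 55/9 = -631/9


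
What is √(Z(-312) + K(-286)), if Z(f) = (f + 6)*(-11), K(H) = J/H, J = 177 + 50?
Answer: √275260414/286 ≈ 58.010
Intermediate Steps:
J = 227
K(H) = 227/H
Z(f) = -66 - 11*f (Z(f) = (6 + f)*(-11) = -66 - 11*f)
√(Z(-312) + K(-286)) = √((-66 - 11*(-312)) + 227/(-286)) = √((-66 + 3432) + 227*(-1/286)) = √(3366 - 227/286) = √(962449/286) = √275260414/286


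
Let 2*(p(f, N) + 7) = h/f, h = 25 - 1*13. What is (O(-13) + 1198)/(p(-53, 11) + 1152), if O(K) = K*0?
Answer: 63494/60679 ≈ 1.0464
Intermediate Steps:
O(K) = 0
h = 12 (h = 25 - 13 = 12)
p(f, N) = -7 + 6/f (p(f, N) = -7 + (12/f)/2 = -7 + 6/f)
(O(-13) + 1198)/(p(-53, 11) + 1152) = (0 + 1198)/((-7 + 6/(-53)) + 1152) = 1198/((-7 + 6*(-1/53)) + 1152) = 1198/((-7 - 6/53) + 1152) = 1198/(-377/53 + 1152) = 1198/(60679/53) = 1198*(53/60679) = 63494/60679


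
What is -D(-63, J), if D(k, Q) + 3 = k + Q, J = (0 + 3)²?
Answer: 57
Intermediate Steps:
J = 9 (J = 3² = 9)
D(k, Q) = -3 + Q + k (D(k, Q) = -3 + (k + Q) = -3 + (Q + k) = -3 + Q + k)
-D(-63, J) = -(-3 + 9 - 63) = -1*(-57) = 57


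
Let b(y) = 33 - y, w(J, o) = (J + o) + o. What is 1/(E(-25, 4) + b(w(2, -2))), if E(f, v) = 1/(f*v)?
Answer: 100/3499 ≈ 0.028580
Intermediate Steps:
w(J, o) = J + 2*o
E(f, v) = 1/(f*v)
1/(E(-25, 4) + b(w(2, -2))) = 1/(1/(-25*4) + (33 - (2 + 2*(-2)))) = 1/(-1/25*¼ + (33 - (2 - 4))) = 1/(-1/100 + (33 - 1*(-2))) = 1/(-1/100 + (33 + 2)) = 1/(-1/100 + 35) = 1/(3499/100) = 100/3499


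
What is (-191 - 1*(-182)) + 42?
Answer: 33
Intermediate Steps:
(-191 - 1*(-182)) + 42 = (-191 + 182) + 42 = -9 + 42 = 33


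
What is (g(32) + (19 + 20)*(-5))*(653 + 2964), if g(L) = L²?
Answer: 2998493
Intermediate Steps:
(g(32) + (19 + 20)*(-5))*(653 + 2964) = (32² + (19 + 20)*(-5))*(653 + 2964) = (1024 + 39*(-5))*3617 = (1024 - 195)*3617 = 829*3617 = 2998493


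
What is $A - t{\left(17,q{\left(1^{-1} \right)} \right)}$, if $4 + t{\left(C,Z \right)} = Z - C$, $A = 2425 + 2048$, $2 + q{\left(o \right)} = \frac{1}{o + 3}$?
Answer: $\frac{17983}{4} \approx 4495.8$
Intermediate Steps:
$q{\left(o \right)} = -2 + \frac{1}{3 + o}$ ($q{\left(o \right)} = -2 + \frac{1}{o + 3} = -2 + \frac{1}{3 + o}$)
$A = 4473$
$t{\left(C,Z \right)} = -4 + Z - C$ ($t{\left(C,Z \right)} = -4 - \left(C - Z\right) = -4 + Z - C$)
$A - t{\left(17,q{\left(1^{-1} \right)} \right)} = 4473 - \left(-4 + \frac{-5 - \frac{2}{1}}{3 + 1^{-1}} - 17\right) = 4473 - \left(-4 + \frac{-5 - 2}{3 + 1} - 17\right) = 4473 - \left(-4 + \frac{-5 - 2}{4} - 17\right) = 4473 - \left(-4 + \frac{1}{4} \left(-7\right) - 17\right) = 4473 - \left(-4 - \frac{7}{4} - 17\right) = 4473 - - \frac{91}{4} = 4473 + \frac{91}{4} = \frac{17983}{4}$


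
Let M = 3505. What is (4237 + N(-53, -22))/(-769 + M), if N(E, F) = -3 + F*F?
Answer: 2359/1368 ≈ 1.7244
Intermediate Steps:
N(E, F) = -3 + F²
(4237 + N(-53, -22))/(-769 + M) = (4237 + (-3 + (-22)²))/(-769 + 3505) = (4237 + (-3 + 484))/2736 = (4237 + 481)*(1/2736) = 4718*(1/2736) = 2359/1368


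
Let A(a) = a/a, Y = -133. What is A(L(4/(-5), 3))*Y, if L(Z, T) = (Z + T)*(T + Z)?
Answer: -133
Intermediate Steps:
L(Z, T) = (T + Z)² (L(Z, T) = (T + Z)*(T + Z) = (T + Z)²)
A(a) = 1
A(L(4/(-5), 3))*Y = 1*(-133) = -133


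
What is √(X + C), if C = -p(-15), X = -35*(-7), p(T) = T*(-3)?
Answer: 10*√2 ≈ 14.142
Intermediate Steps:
p(T) = -3*T
X = 245
C = -45 (C = -(-3)*(-15) = -1*45 = -45)
√(X + C) = √(245 - 45) = √200 = 10*√2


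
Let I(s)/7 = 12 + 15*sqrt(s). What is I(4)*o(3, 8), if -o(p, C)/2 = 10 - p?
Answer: -4116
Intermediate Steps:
o(p, C) = -20 + 2*p (o(p, C) = -2*(10 - p) = -20 + 2*p)
I(s) = 84 + 105*sqrt(s) (I(s) = 7*(12 + 15*sqrt(s)) = 84 + 105*sqrt(s))
I(4)*o(3, 8) = (84 + 105*sqrt(4))*(-20 + 2*3) = (84 + 105*2)*(-20 + 6) = (84 + 210)*(-14) = 294*(-14) = -4116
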